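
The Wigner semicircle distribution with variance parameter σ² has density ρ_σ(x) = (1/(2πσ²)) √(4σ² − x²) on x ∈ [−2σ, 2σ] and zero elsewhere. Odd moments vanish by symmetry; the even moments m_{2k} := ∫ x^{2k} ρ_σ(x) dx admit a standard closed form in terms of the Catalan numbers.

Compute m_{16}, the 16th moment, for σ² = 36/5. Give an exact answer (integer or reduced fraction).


By the scaled semicircle moment identity, m_{2k} = σ^{2k} · C_k with k = 8.
C_8 = (1/(k+1)) · C(2k, k) = (1/9) · C(16, 8) = (1/9) · 12870 = 1430.
σ^{2k} = (σ²)^k = (36/5)^8 = 2821109907456/390625.

Therefore m_{16} = σ^{16} · C_8 = (2821109907456/390625) · 1430 = 806837433532416/78125.


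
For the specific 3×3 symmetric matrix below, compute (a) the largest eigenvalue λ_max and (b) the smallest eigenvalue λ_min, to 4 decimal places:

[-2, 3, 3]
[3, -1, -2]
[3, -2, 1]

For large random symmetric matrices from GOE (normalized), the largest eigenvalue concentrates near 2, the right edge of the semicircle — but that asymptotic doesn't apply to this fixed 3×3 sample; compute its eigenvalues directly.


Since M is real symmetric, all three eigenvalues are real; they are the roots of det(λI − M) = λ³ − (tr M) λ² + s λ − det M, where s is the sum of the principal 2×2 minors.
tr M = -2 + (-1) + 1 = -2.
s = ((-2)·(-1) − 3²) + ((-2)·1 − 3²) + ((-1)·1 − (-2)²) = -7 + (-11) + (-5) = -23.
det M (expand along row 1) = (-2)·(-5) − 3·9 + 3·(-3) = -26.
Characteristic polynomial: λ³ + 2λ² − 23λ + 26 = 0.
Substitute λ = y + (tr M)/3 = y − 0.666667 to remove the quadratic term: y³ + p·y + q = 0 with p = s − (tr M)²/3 = -24.333333 and q = −2(tr M)³/27 + (tr M)·s/3 − det M = 41.925926.
Three real roots ⇒ use the trigonometric (Viète) form: r = 2√(−p/3) = 5.696002, φ = arccos(3q/(p·r)) = arccos(-0.907470) = 2.708018 rad.
y_k = r·cos(φ/3 − 2πk/3) for k = 0, 1, 2 gives y = 3.528755, 2.107864, -5.636618.
λ_k = y_k − 0.666667 gives λ = 2.8621, 1.4412, -6.3033 (check: the sum is -2.0000 = tr M).

Hence λ_max = 2.8621 and λ_min = -6.3033.


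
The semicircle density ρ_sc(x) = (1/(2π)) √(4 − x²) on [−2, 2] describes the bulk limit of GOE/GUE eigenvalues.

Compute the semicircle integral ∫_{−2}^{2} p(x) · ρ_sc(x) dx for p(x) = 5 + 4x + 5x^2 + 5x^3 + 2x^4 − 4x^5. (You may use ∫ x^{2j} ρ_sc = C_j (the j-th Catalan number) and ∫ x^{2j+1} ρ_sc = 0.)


Write p(x) = Σ a_i x^i, split into monomials and integrate each against ρ_sc separately.
Using ∫ x^{2j} ρ_sc = C_j = (1/(j+1)) C(2j, j) (Catalan numbers) and ∫ x^{2j+1} ρ_sc = 0 (odd monomials vanish by symmetry):
  i = 0 (even): a_0 · C_{0} = 5 · 1 = 5
  i = 1 (odd): ∫ x^1 ρ_sc = 0 (vanishes)
  i = 2 (even): a_2 · C_{1} = 5 · 1 = 5
  i = 3 (odd): ∫ x^3 ρ_sc = 0 (vanishes)
  i = 4 (even): a_4 · C_{2} = 2 · 2 = 4
  i = 5 (odd): ∫ x^5 ρ_sc = 0 (vanishes)

Summing the contributions: ∫_{−2}^{2} p(x) ρ_sc(x) dx = 5 + 5 + 4 = 14.


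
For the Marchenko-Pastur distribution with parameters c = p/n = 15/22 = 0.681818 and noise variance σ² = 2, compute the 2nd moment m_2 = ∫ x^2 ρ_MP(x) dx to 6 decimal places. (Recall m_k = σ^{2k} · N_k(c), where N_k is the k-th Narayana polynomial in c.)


E[X²] = σ⁴ (1 + c) (second MP moment). With σ² = 2 (so σ⁴ = 4) and c = 15/22 = 0.681818: E[X²] = 4 · (1 + 0.681818) = 4 · 1.681818.

So E[X^2] = 6.727273.


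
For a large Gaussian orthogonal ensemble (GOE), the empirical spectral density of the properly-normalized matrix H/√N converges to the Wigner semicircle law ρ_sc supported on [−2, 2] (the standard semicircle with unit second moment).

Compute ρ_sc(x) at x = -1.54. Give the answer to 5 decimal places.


ρ_sc(x) = (1/(2π)) √(4 − x²). With x = -1.54:
  4 − x² = 4 − (-1.54)² = 4 − 2.371600 = 1.628400.
  √(4 − x²) = 1.276088.
  1/(2π) = 0.159155.
  ρ_sc(-1.54) = 0.159155 · 1.276088 = 0.203096.

Rounded to 5 decimal places: ρ_sc(-1.54) ≈ 0.20310.


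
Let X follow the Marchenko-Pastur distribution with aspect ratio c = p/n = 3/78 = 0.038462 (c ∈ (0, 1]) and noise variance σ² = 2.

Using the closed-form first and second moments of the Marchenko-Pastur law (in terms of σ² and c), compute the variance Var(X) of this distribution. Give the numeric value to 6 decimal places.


Recall the MP moments m_1 = E[X] = σ² and m_2 = E[X²] = σ⁴ (1 + c).
m_1 = E[X] = σ² = 2, so m_1² = 4.
m_2 = E[X²] = σ⁴ (1 + c) = 4 · (1 + 0.038462) = 4 · 1.038462 = 4.153846.
(Note m_2 − m_1² simplifies to c · σ⁴ = 0.038462 · 4.)

Var(X) = m_2 − m_1² = 4.153846 − 4 = 0.153846.


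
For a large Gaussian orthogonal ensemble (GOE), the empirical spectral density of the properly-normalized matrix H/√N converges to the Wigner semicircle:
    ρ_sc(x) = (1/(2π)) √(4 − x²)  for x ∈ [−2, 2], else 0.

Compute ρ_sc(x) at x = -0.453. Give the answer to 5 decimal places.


ρ_sc(x) = (1/(2π)) √(4 − x²). With x = -0.453:
  4 − x² = 4 − (-0.453)² = 4 − 0.205209 = 3.794791.
  √(4 − x²) = 1.948022.
  1/(2π) = 0.159155.
  ρ_sc(-0.453) = 0.159155 · 1.948022 = 0.310037.

Rounded to 5 decimal places: ρ_sc(-0.453) ≈ 0.31004.


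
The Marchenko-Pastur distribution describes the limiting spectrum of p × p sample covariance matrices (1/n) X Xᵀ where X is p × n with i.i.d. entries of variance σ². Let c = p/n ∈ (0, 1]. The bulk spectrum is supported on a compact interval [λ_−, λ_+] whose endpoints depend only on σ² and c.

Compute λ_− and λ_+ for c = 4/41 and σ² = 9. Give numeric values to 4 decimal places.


c = 4/41 = 0.097561; √c = 0.312348.
λ_− = σ² (1 − √c)² = 9 · (1 − 0.312348)² = 9 · (0.687652)² = 4.255793.
λ_+ = σ² (1 + √c)² = 9 · (1 + 0.312348)² = 9 · (1.312348)² = 15.500304.

Rounded to 4 decimal places: λ_− ≈ 4.2558, λ_+ ≈ 15.5003.


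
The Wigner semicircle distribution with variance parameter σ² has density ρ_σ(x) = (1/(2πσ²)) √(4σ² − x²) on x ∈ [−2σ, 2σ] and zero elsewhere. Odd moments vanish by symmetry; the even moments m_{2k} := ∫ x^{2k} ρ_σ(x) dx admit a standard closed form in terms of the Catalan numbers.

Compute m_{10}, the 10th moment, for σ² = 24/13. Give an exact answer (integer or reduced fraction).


By the scaled semicircle moment identity, m_{2k} = σ^{2k} · C_k with k = 5.
C_5 = (1/(k+1)) · C(2k, k) = (1/6) · C(10, 5) = (1/6) · 252 = 42.
σ^{2k} = (σ²)^k = (24/13)^5 = 7962624/371293.

Therefore m_{10} = σ^{10} · C_5 = (7962624/371293) · 42 = 334430208/371293.


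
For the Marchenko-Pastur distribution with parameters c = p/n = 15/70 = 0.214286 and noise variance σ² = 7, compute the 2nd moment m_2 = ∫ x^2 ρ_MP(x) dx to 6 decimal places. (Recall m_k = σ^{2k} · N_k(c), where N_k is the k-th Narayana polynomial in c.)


E[X²] = σ⁴ (1 + c) (second MP moment). With σ² = 7 (so σ⁴ = 49) and c = 15/70 = 0.214286: E[X²] = 49 · (1 + 0.214286) = 49 · 1.214286.

So E[X^2] = 59.500000.


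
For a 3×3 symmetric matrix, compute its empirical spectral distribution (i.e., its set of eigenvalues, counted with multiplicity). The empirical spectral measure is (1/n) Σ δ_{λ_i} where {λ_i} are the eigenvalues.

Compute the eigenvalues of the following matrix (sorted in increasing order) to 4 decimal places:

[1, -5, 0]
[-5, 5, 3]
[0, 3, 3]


Since M is real symmetric, all three eigenvalues are real; they are the roots of det(λI − M) = λ³ − (tr M) λ² + s λ − det M, where s is the sum of the principal 2×2 minors.
tr M = 1 + 5 + 3 = 9.
s = (1·5 − (-5)²) + (1·3 − 0²) + (5·3 − 3²) = -20 + 3 + 6 = -11.
det M (expand along row 1) = 1·6 − (-5)·(-15) + 0·(-15) = -69.
Characteristic polynomial: λ³ − 9λ² − 11λ + 69 = 0.
Substitute λ = y + (tr M)/3 = y + 3.000000 to remove the quadratic term: y³ + p·y + q = 0 with p = s − (tr M)²/3 = -38.000000 and q = −2(tr M)³/27 + (tr M)·s/3 − det M = -18.000000.
Three real roots ⇒ use the trigonometric (Viète) form: r = 2√(−p/3) = 7.118052, φ = arccos(3q/(p·r)) = arccos(0.199641) = 1.369805 rad.
y_k = r·cos(φ/3 − 2πk/3) for k = 0, 1, 2 gives y = 6.388850, -0.476532, -5.912318.
λ_k = y_k + 3.000000 gives λ = 9.3889, 2.5235, -2.9123 (check: the sum is 9.0000 = tr M).

Eigenvalues sorted in increasing order: [-2.9123, 2.5235, 9.3889].


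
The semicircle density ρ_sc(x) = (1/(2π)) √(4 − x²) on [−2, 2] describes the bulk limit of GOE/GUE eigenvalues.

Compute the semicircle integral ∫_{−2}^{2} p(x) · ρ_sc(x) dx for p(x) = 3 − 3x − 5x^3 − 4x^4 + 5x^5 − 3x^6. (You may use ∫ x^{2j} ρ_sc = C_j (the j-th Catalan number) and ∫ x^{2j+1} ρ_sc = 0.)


Write p(x) = Σ a_i x^i, split into monomials and integrate each against ρ_sc separately.
Using ∫ x^{2j} ρ_sc = C_j = (1/(j+1)) C(2j, j) (Catalan numbers) and ∫ x^{2j+1} ρ_sc = 0 (odd monomials vanish by symmetry):
  i = 0 (even): a_0 · C_{0} = 3 · 1 = 3
  i = 1 (odd): ∫ x^1 ρ_sc = 0 (vanishes)
  i = 3 (odd): ∫ x^3 ρ_sc = 0 (vanishes)
  i = 4 (even): a_4 · C_{2} = -4 · 2 = -8
  i = 5 (odd): ∫ x^5 ρ_sc = 0 (vanishes)
  i = 6 (even): a_6 · C_{3} = -3 · 5 = -15

Summing the contributions: ∫_{−2}^{2} p(x) ρ_sc(x) dx = 3 + (-8) + (-15) = -20.


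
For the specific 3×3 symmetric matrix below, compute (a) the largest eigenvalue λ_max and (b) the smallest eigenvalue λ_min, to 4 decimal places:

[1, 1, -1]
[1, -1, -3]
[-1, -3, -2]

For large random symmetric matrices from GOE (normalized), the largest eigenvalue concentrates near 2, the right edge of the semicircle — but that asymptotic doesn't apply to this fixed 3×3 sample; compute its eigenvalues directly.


Since M is real symmetric, all three eigenvalues are real; they are the roots of det(λI − M) = λ³ − (tr M) λ² + s λ − det M, where s is the sum of the principal 2×2 minors.
tr M = 1 + (-1) + (-2) = -2.
s = (1·(-1) − 1²) + (1·(-2) − (-1)²) + ((-1)·(-2) − (-3)²) = -2 + (-3) + (-7) = -12.
det M (expand along row 1) = 1·(-7) − 1·(-5) + (-1)·(-4) = 2.
Characteristic polynomial: λ³ + 2λ² − 12λ − 2 = 0.
Substitute λ = y + (tr M)/3 = y − 0.666667 to remove the quadratic term: y³ + p·y + q = 0 with p = s − (tr M)²/3 = -13.333333 and q = −2(tr M)³/27 + (tr M)·s/3 − det M = 6.592593.
Three real roots ⇒ use the trigonometric (Viète) form: r = 2√(−p/3) = 4.216370, φ = arccos(3q/(p·r)) = arccos(-0.351803) = 1.930293 rad.
y_k = r·cos(φ/3 − 2πk/3) for k = 0, 1, 2 gives y = 3.373273, 0.504049, -3.877322.
λ_k = y_k − 0.666667 gives λ = 2.7066, -0.1626, -4.5440 (check: the sum is -2.0000 = tr M).

Hence λ_max = 2.7066 and λ_min = -4.5440.


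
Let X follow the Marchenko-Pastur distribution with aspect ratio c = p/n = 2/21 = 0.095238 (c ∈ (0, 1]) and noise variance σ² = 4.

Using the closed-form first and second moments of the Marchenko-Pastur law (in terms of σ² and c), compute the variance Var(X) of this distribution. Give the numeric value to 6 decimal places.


Recall the MP moments m_1 = E[X] = σ² and m_2 = E[X²] = σ⁴ (1 + c).
m_1 = E[X] = σ² = 4, so m_1² = 16.
m_2 = E[X²] = σ⁴ (1 + c) = 16 · (1 + 0.095238) = 16 · 1.095238 = 17.523810.
(Note m_2 − m_1² simplifies to c · σ⁴ = 0.095238 · 16.)

Var(X) = m_2 − m_1² = 17.523810 − 16 = 1.523810.


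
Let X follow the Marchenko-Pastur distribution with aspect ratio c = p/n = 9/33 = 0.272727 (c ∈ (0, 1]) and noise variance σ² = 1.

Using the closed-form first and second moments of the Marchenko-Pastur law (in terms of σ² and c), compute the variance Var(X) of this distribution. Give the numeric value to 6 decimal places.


Recall the MP moments m_1 = E[X] = σ² and m_2 = E[X²] = σ⁴ (1 + c).
m_1 = E[X] = σ² = 1, so m_1² = 1.
m_2 = E[X²] = σ⁴ (1 + c) = 1 · (1 + 0.272727) = 1 · 1.272727 = 1.272727.
(Note m_2 − m_1² simplifies to c · σ⁴ = 0.272727 · 1.)

Var(X) = m_2 − m_1² = 1.272727 − 1 = 0.272727.


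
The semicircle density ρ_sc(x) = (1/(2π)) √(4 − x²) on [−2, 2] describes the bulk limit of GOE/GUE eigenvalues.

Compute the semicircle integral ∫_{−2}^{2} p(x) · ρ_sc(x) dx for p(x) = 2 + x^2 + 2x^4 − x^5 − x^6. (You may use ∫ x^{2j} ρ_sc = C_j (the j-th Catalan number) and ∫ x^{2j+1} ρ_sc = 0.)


Write p(x) = Σ a_i x^i, split into monomials and integrate each against ρ_sc separately.
Using ∫ x^{2j} ρ_sc = C_j = (1/(j+1)) C(2j, j) (Catalan numbers) and ∫ x^{2j+1} ρ_sc = 0 (odd monomials vanish by symmetry):
  i = 0 (even): a_0 · C_{0} = 2 · 1 = 2
  i = 2 (even): a_2 · C_{1} = 1 · 1 = 1
  i = 4 (even): a_4 · C_{2} = 2 · 2 = 4
  i = 5 (odd): ∫ x^5 ρ_sc = 0 (vanishes)
  i = 6 (even): a_6 · C_{3} = -1 · 5 = -5

Summing the contributions: ∫_{−2}^{2} p(x) ρ_sc(x) dx = 2 + 1 + 4 + (-5) = 2.


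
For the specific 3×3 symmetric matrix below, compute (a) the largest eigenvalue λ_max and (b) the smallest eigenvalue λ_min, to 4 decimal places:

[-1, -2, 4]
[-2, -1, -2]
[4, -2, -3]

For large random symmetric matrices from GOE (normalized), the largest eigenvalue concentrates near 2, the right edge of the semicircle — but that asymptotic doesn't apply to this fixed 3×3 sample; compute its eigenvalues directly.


Since M is real symmetric, all three eigenvalues are real; they are the roots of det(λI − M) = λ³ − (tr M) λ² + s λ − det M, where s is the sum of the principal 2×2 minors.
tr M = -1 + (-1) + (-3) = -5.
s = ((-1)·(-1) − (-2)²) + ((-1)·(-3) − 4²) + ((-1)·(-3) − (-2)²) = -3 + (-13) + (-1) = -17.
det M (expand along row 1) = (-1)·(-1) − (-2)·14 + 4·8 = 61.
Characteristic polynomial: λ³ + 5λ² − 17λ − 61 = 0.
Substitute λ = y + (tr M)/3 = y − 1.666667 to remove the quadratic term: y³ + p·y + q = 0 with p = s − (tr M)²/3 = -25.333333 and q = −2(tr M)³/27 + (tr M)·s/3 − det M = -23.407407.
Three real roots ⇒ use the trigonometric (Viète) form: r = 2√(−p/3) = 5.811865, φ = arccos(3q/(p·r)) = arccos(0.476943) = 1.073623 rad.
y_k = r·cos(φ/3 − 2πk/3) for k = 0, 1, 2 gives y = 5.443646, -0.958766, -4.484880.
λ_k = y_k − 1.666667 gives λ = 3.7770, -2.6254, -6.1515 (check: the sum is -5.0000 = tr M).

Hence λ_max = 3.7770 and λ_min = -6.1515.


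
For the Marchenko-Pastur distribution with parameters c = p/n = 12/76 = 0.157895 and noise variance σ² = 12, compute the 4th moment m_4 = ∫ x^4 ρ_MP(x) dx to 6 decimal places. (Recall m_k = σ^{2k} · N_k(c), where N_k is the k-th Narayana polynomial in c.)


E[X⁴] = σ⁸ (1 + 6c + 6c² + c³) (fourth MP moment). With σ² = 12 (so σ⁸ = 20736) and c = 12/76 = 0.157895: E[X⁴] = 20736 · (1 + 6·0.157895 + 6·(0.157895)² + (0.157895)³) = 20736 · 2.100889.

So E[X^4] = 43564.041405.


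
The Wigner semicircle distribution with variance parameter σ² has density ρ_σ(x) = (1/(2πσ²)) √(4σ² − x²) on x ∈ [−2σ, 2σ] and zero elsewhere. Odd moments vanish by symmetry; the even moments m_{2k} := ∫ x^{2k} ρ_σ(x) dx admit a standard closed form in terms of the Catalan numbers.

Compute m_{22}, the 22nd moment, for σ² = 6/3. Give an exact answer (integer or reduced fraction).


By the scaled semicircle moment identity, m_{2k} = σ^{2k} · C_k with k = 11.
C_11 = (1/(k+1)) · C(2k, k) = (1/12) · C(22, 11) = (1/12) · 705432 = 58786.
σ^{2k} = (σ²)^k = (6/3)^11 = 2048.

Therefore m_{22} = σ^{22} · C_11 = 2048 · 58786 = 120393728.


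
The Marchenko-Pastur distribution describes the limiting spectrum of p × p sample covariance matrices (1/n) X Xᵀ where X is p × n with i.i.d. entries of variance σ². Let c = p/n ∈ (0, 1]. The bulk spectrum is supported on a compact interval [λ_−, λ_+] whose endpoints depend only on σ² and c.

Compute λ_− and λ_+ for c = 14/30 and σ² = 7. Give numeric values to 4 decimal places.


c = 14/30 = 0.466667; √c = 0.683130.
λ_− = σ² (1 − √c)² = 7 · (1 − 0.683130)² = 7 · (0.316870)² = 0.702846.
λ_+ = σ² (1 + √c)² = 7 · (1 + 0.683130)² = 7 · (1.683130)² = 19.830487.

Rounded to 4 decimal places: λ_− ≈ 0.7028, λ_+ ≈ 19.8305.


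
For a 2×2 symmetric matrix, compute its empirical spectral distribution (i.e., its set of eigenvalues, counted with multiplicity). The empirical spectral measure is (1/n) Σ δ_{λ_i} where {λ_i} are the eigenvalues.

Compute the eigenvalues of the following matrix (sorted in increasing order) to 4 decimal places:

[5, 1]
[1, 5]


Since M is real symmetric, both eigenvalues are real; they are the roots of det(λI − M) = λ² − (tr M) λ + det M.
tr M = 5 + 5 = 10.
det M = 5·5 − 1² = 25 − 1 = 24.
Characteristic polynomial: λ² − 10λ + 24 = 0.
Discriminant Δ = (tr M)² − 4·det M = 100 − 96 = 4; √Δ = 2.000000.
λ = (tr M ± √Δ)/2 = (10 ± 2.000000)/2, giving (tr M − √Δ)/2 = 4.0000 and (tr M + √Δ)/2 = 6.0000.

Eigenvalues sorted in increasing order: [4.0000, 6.0000].


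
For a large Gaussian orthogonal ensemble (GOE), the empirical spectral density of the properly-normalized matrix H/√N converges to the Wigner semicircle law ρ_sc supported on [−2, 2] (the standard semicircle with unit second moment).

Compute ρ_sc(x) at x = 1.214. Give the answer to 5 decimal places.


ρ_sc(x) = (1/(2π)) √(4 − x²). With x = 1.214:
  4 − x² = 4 − (1.214)² = 4 − 1.473796 = 2.526204.
  √(4 − x²) = 1.589404.
  1/(2π) = 0.159155.
  ρ_sc(1.214) = 0.159155 · 1.589404 = 0.252961.

Rounded to 5 decimal places: ρ_sc(1.214) ≈ 0.25296.


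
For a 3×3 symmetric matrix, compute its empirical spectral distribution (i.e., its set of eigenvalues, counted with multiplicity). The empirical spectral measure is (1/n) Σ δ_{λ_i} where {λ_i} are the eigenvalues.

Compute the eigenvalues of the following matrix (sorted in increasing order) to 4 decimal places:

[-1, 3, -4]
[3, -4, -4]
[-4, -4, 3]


Since M is real symmetric, all three eigenvalues are real; they are the roots of det(λI − M) = λ³ − (tr M) λ² + s λ − det M, where s is the sum of the principal 2×2 minors.
tr M = -1 + (-4) + 3 = -2.
s = ((-1)·(-4) − 3²) + ((-1)·3 − (-4)²) + ((-4)·3 − (-4)²) = -5 + (-19) + (-28) = -52.
det M (expand along row 1) = (-1)·(-28) − 3·(-7) + (-4)·(-28) = 161.
Characteristic polynomial: λ³ + 2λ² − 52λ − 161 = 0.
Substitute λ = y + (tr M)/3 = y − 0.666667 to remove the quadratic term: y³ + p·y + q = 0 with p = s − (tr M)²/3 = -53.333333 and q = −2(tr M)³/27 + (tr M)·s/3 − det M = -125.740741.
Three real roots ⇒ use the trigonometric (Viète) form: r = 2√(−p/3) = 8.432740, φ = arccos(3q/(p·r)) = arccos(0.838745) = 0.575822 rad.
y_k = r·cos(φ/3 − 2πk/3) for k = 0, 1, 2 gives y = 8.277880, -2.745794, -5.532087.
λ_k = y_k − 0.666667 gives λ = 7.6112, -3.4125, -6.1988 (check: the sum is -2.0000 = tr M).

Eigenvalues sorted in increasing order: [-6.1988, -3.4125, 7.6112].


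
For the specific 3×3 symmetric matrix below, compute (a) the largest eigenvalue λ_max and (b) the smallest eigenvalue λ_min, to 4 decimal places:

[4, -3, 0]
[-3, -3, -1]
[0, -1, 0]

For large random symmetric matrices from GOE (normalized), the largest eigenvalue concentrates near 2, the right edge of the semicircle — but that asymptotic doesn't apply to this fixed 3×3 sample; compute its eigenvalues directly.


Since M is real symmetric, all three eigenvalues are real; they are the roots of det(λI − M) = λ³ − (tr M) λ² + s λ − det M, where s is the sum of the principal 2×2 minors.
tr M = 4 + (-3) + 0 = 1.
s = (4·(-3) − (-3)²) + (4·0 − 0²) + ((-3)·0 − (-1)²) = -21 + 0 + (-1) = -22.
det M (expand along row 1) = 4·(-1) − (-3)·0 + 0·3 = -4.
Characteristic polynomial: λ³ − λ² − 22λ + 4 = 0.
Substitute λ = y + (tr M)/3 = y + 0.333333 to remove the quadratic term: y³ + p·y + q = 0 with p = s − (tr M)²/3 = -22.333333 and q = −2(tr M)³/27 + (tr M)·s/3 − det M = -3.407407.
Three real roots ⇒ use the trigonometric (Viète) form: r = 2√(−p/3) = 5.456902, φ = arccos(3q/(p·r)) = arccos(0.083878) = 1.486820 rad.
y_k = r·cos(φ/3 − 2πk/3) for k = 0, 1, 2 gives y = 4.800329, -0.152730, -4.647599.
λ_k = y_k + 0.333333 gives λ = 5.1337, 0.1806, -4.3143 (check: the sum is 1.0000 = tr M).

Hence λ_max = 5.1337 and λ_min = -4.3143.


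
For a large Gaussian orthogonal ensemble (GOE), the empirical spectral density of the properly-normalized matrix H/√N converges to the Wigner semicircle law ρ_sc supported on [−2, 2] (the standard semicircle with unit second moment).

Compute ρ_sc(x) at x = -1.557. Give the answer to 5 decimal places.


ρ_sc(x) = (1/(2π)) √(4 − x²). With x = -1.557:
  4 − x² = 4 − (-1.557)² = 4 − 2.424249 = 1.575751.
  √(4 − x²) = 1.255289.
  1/(2π) = 0.159155.
  ρ_sc(-1.557) = 0.159155 · 1.255289 = 0.199785.

Rounded to 5 decimal places: ρ_sc(-1.557) ≈ 0.19979.


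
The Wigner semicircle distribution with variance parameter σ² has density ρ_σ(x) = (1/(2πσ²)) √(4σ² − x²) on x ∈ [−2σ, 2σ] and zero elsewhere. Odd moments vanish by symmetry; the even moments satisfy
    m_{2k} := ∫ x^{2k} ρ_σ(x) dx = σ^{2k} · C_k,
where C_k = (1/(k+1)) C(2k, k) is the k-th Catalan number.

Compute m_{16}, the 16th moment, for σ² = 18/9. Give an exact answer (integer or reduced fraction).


By the scaled semicircle moment identity, m_{2k} = σ^{2k} · C_k with k = 8.
C_8 = (1/(k+1)) · C(2k, k) = (1/9) · C(16, 8) = (1/9) · 12870 = 1430.
σ^{2k} = (σ²)^k = (18/9)^8 = 256.

Therefore m_{16} = σ^{16} · C_8 = 256 · 1430 = 366080.


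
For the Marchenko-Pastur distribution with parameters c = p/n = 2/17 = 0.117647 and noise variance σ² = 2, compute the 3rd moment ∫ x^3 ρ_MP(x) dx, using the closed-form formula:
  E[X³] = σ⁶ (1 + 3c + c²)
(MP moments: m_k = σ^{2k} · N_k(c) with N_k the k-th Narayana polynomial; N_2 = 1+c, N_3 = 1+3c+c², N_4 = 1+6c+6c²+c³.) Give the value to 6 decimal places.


E[X³] = σ⁶ (1 + 3c + c²) (third MP moment). With σ² = 2 (so σ⁶ = 8) and c = 2/17 = 0.117647: E[X³] = 8 · (1 + 3·0.117647 + (0.117647)²) = 8 · 1.366782.

So E[X^3] = 10.934256.


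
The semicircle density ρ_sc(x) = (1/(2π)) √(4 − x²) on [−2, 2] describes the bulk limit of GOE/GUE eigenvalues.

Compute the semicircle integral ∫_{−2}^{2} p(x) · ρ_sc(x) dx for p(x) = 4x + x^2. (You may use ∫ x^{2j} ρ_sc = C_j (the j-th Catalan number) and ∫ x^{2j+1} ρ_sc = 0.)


Write p(x) = Σ a_i x^i, split into monomials and integrate each against ρ_sc separately.
Using ∫ x^{2j} ρ_sc = C_j = (1/(j+1)) C(2j, j) (Catalan numbers) and ∫ x^{2j+1} ρ_sc = 0 (odd monomials vanish by symmetry):
  i = 1 (odd): ∫ x^1 ρ_sc = 0 (vanishes)
  i = 2 (even): a_2 · C_{1} = 1 · 1 = 1

Summing the contributions: ∫_{−2}^{2} p(x) ρ_sc(x) dx = 1.


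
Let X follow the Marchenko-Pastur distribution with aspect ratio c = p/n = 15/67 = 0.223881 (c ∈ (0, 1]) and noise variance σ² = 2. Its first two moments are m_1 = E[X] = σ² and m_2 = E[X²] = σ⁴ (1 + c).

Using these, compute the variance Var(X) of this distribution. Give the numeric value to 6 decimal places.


m_1 = E[X] = σ² = 2, so m_1² = 4.
m_2 = E[X²] = σ⁴ (1 + c) = 4 · (1 + 0.223881) = 4 · 1.223881 = 4.895522.
(Note m_2 − m_1² simplifies to c · σ⁴ = 0.223881 · 4.)

Var(X) = m_2 − m_1² = 4.895522 − 4 = 0.895522.


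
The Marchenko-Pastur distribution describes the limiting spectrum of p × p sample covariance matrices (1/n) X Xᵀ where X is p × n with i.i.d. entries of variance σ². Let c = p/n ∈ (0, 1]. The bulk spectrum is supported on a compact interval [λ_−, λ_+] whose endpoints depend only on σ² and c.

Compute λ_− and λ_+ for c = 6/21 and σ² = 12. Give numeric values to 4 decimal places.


c = 6/21 = 0.285714; √c = 0.534522.
λ_− = σ² (1 − √c)² = 12 · (1 − 0.534522)² = 12 · (0.465478)² = 2.600032.
λ_+ = σ² (1 + √c)² = 12 · (1 + 0.534522)² = 12 · (1.534522)² = 28.257111.

Rounded to 4 decimal places: λ_− ≈ 2.6000, λ_+ ≈ 28.2571.


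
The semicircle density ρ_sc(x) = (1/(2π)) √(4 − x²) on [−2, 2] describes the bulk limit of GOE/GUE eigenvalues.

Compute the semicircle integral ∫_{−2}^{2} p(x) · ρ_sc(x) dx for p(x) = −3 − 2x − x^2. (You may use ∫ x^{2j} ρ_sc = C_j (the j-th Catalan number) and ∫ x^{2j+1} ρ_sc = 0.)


Write p(x) = Σ a_i x^i, split into monomials and integrate each against ρ_sc separately.
Using ∫ x^{2j} ρ_sc = C_j = (1/(j+1)) C(2j, j) (Catalan numbers) and ∫ x^{2j+1} ρ_sc = 0 (odd monomials vanish by symmetry):
  i = 0 (even): a_0 · C_{0} = -3 · 1 = -3
  i = 1 (odd): ∫ x^1 ρ_sc = 0 (vanishes)
  i = 2 (even): a_2 · C_{1} = -1 · 1 = -1

Summing the contributions: ∫_{−2}^{2} p(x) ρ_sc(x) dx = (-3) + (-1) = -4.


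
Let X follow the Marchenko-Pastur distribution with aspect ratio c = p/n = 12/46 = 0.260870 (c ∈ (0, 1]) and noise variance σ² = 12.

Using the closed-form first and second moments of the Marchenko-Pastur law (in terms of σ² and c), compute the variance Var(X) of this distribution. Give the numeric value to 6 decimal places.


Recall the MP moments m_1 = E[X] = σ² and m_2 = E[X²] = σ⁴ (1 + c).
m_1 = E[X] = σ² = 12, so m_1² = 144.
m_2 = E[X²] = σ⁴ (1 + c) = 144 · (1 + 0.260870) = 144 · 1.260870 = 181.565217.
(Note m_2 − m_1² simplifies to c · σ⁴ = 0.260870 · 144.)

Var(X) = m_2 − m_1² = 181.565217 − 144 = 37.565217.


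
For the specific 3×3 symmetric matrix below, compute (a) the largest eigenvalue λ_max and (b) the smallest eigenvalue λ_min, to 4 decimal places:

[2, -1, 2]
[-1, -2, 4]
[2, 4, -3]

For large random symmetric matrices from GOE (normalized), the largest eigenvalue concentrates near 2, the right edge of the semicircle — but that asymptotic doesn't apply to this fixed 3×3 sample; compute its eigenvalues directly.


Since M is real symmetric, all three eigenvalues are real; they are the roots of det(λI − M) = λ³ − (tr M) λ² + s λ − det M, where s is the sum of the principal 2×2 minors.
tr M = 2 + (-2) + (-3) = -3.
s = (2·(-2) − (-1)²) + (2·(-3) − 2²) + ((-2)·(-3) − 4²) = -5 + (-10) + (-10) = -25.
det M (expand along row 1) = 2·(-10) − (-1)·(-5) + 2·0 = -25.
Characteristic polynomial: λ³ + 3λ² − 25λ + 25 = 0.
Substitute λ = y + (tr M)/3 = y − 1.000000 to remove the quadratic term: y³ + p·y + q = 0 with p = s − (tr M)²/3 = -28.000000 and q = −2(tr M)³/27 + (tr M)·s/3 − det M = 52.000000.
Three real roots ⇒ use the trigonometric (Viète) form: r = 2√(−p/3) = 6.110101, φ = arccos(3q/(p·r)) = arccos(-0.911839) = 2.718538 rad.
y_k = r·cos(φ/3 − 2πk/3) for k = 0, 1, 2 gives y = 3.768452, 2.280996, -6.049448.
λ_k = y_k − 1.000000 gives λ = 2.7685, 1.2810, -7.0494 (check: the sum is -3.0000 = tr M).

Hence λ_max = 2.7685 and λ_min = -7.0494.


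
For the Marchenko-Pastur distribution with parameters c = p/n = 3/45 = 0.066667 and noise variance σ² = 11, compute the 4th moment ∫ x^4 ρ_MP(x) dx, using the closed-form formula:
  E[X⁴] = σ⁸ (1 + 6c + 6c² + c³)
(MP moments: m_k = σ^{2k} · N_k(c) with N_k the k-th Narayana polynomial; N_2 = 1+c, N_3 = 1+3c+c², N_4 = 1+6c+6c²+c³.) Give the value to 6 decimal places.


E[X⁴] = σ⁸ (1 + 6c + 6c² + c³) (fourth MP moment). With σ² = 11 (so σ⁸ = 14641) and c = 3/45 = 0.066667: E[X⁴] = 14641 · (1 + 6·0.066667 + 6·(0.066667)² + (0.066667)³) = 14641 · 1.426963.

So E[X^4] = 20892.164741.


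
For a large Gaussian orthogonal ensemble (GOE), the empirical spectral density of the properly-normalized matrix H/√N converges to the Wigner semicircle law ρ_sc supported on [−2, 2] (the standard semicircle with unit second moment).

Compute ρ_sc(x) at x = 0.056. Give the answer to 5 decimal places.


ρ_sc(x) = (1/(2π)) √(4 − x²). With x = 0.056:
  4 − x² = 4 − (0.056)² = 4 − 0.003136 = 3.996864.
  √(4 − x²) = 1.999216.
  1/(2π) = 0.159155.
  ρ_sc(0.056) = 0.159155 · 1.999216 = 0.318185.

Rounded to 5 decimal places: ρ_sc(0.056) ≈ 0.31819.


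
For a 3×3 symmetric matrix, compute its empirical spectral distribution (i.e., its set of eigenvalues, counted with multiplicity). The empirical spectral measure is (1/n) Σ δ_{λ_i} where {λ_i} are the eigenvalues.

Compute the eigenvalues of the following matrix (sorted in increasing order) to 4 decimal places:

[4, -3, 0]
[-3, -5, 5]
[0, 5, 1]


Since M is real symmetric, all three eigenvalues are real; they are the roots of det(λI − M) = λ³ − (tr M) λ² + s λ − det M, where s is the sum of the principal 2×2 minors.
tr M = 4 + (-5) + 1 = 0.
s = (4·(-5) − (-3)²) + (4·1 − 0²) + ((-5)·1 − 5²) = -29 + 4 + (-30) = -55.
det M (expand along row 1) = 4·(-30) − (-3)·(-3) + 0·(-15) = -129.
Characteristic polynomial: λ³ − 55λ + 129 = 0.
Substitute λ = y + (tr M)/3 = y + 0.000000 to remove the quadratic term: y³ + p·y + q = 0 with p = s − (tr M)²/3 = -55.000000 and q = −2(tr M)³/27 + (tr M)·s/3 − det M = 129.000000.
Three real roots ⇒ use the trigonometric (Viète) form: r = 2√(−p/3) = 8.563488, φ = arccos(3q/(p·r)) = arccos(-0.821670) = 2.535132 rad.
y_k = r·cos(φ/3 − 2πk/3) for k = 0, 1, 2 gives y = 5.683574, 2.705531, -8.389105.
λ_k = y_k + 0.000000 gives λ = 5.6836, 2.7055, -8.3891 (check: the sum is 0.0000 = tr M).

Eigenvalues sorted in increasing order: [-8.3891, 2.7055, 5.6836].


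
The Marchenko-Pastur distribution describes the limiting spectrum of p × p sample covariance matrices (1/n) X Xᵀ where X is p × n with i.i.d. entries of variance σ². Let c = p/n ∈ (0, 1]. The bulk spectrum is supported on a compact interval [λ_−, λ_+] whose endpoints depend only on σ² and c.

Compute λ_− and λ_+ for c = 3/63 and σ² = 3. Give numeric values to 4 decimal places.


c = 3/63 = 0.047619; √c = 0.218218.
λ_− = σ² (1 − √c)² = 3 · (1 − 0.218218)² = 3 · (0.781782)² = 1.833550.
λ_+ = σ² (1 + √c)² = 3 · (1 + 0.218218)² = 3 · (1.218218)² = 4.452164.

Rounded to 4 decimal places: λ_− ≈ 1.8335, λ_+ ≈ 4.4522.


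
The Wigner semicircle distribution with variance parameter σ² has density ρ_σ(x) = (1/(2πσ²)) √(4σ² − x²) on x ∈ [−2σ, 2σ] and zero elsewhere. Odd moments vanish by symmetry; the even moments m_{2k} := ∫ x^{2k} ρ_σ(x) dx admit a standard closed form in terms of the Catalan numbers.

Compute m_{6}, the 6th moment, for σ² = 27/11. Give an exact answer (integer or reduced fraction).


By the scaled semicircle moment identity, m_{2k} = σ^{2k} · C_k with k = 3.
C_3 = (1/(k+1)) · C(2k, k) = (1/4) · C(6, 3) = (1/4) · 20 = 5.
σ^{2k} = (σ²)^k = (27/11)^3 = 19683/1331.

Therefore m_{6} = σ^{6} · C_3 = (19683/1331) · 5 = 98415/1331.


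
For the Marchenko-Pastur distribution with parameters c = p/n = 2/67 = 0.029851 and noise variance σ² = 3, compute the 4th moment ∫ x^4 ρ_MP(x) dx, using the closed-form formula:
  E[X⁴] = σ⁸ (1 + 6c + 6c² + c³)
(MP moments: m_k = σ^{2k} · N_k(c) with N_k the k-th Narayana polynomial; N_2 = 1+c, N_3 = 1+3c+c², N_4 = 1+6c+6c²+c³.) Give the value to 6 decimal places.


E[X⁴] = σ⁸ (1 + 6c + 6c² + c³) (fourth MP moment). With σ² = 3 (so σ⁸ = 81) and c = 2/67 = 0.029851: E[X⁴] = 81 · (1 + 6·0.029851 + 6·(0.029851)² + (0.029851)³) = 81 · 1.184477.

So E[X^4] = 95.942676.


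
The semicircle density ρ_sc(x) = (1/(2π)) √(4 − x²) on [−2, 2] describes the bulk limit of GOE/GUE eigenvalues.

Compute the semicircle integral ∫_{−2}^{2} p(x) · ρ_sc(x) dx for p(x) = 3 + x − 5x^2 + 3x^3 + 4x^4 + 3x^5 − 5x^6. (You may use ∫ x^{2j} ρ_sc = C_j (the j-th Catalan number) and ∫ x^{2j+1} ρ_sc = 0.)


Write p(x) = Σ a_i x^i, split into monomials and integrate each against ρ_sc separately.
Using ∫ x^{2j} ρ_sc = C_j = (1/(j+1)) C(2j, j) (Catalan numbers) and ∫ x^{2j+1} ρ_sc = 0 (odd monomials vanish by symmetry):
  i = 0 (even): a_0 · C_{0} = 3 · 1 = 3
  i = 1 (odd): ∫ x^1 ρ_sc = 0 (vanishes)
  i = 2 (even): a_2 · C_{1} = -5 · 1 = -5
  i = 3 (odd): ∫ x^3 ρ_sc = 0 (vanishes)
  i = 4 (even): a_4 · C_{2} = 4 · 2 = 8
  i = 5 (odd): ∫ x^5 ρ_sc = 0 (vanishes)
  i = 6 (even): a_6 · C_{3} = -5 · 5 = -25

Summing the contributions: ∫_{−2}^{2} p(x) ρ_sc(x) dx = 3 + (-5) + 8 + (-25) = -19.


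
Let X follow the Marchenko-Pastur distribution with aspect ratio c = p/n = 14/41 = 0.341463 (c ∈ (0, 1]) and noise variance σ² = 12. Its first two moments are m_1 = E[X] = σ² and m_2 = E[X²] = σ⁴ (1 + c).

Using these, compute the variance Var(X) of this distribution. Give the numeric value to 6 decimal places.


m_1 = E[X] = σ² = 12, so m_1² = 144.
m_2 = E[X²] = σ⁴ (1 + c) = 144 · (1 + 0.341463) = 144 · 1.341463 = 193.170732.
(Note m_2 − m_1² simplifies to c · σ⁴ = 0.341463 · 144.)

Var(X) = m_2 − m_1² = 193.170732 − 144 = 49.170732.


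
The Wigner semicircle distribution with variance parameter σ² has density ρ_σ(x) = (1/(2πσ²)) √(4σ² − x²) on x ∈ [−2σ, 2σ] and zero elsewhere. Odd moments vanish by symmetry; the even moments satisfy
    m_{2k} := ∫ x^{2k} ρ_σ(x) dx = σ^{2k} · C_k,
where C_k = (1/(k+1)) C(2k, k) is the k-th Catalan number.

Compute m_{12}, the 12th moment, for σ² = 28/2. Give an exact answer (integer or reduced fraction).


By the scaled semicircle moment identity, m_{2k} = σ^{2k} · C_k with k = 6.
C_6 = (1/(k+1)) · C(2k, k) = (1/7) · C(12, 6) = (1/7) · 924 = 132.
σ^{2k} = (σ²)^k = (28/2)^6 = 7529536.

Therefore m_{12} = σ^{12} · C_6 = 7529536 · 132 = 993898752.


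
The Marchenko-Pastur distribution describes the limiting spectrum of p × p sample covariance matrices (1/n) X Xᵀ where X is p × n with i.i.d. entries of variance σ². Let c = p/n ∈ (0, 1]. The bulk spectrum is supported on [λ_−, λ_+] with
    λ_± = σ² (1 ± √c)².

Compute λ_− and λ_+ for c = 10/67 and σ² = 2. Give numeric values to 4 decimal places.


c = 10/67 = 0.149254; √c = 0.386334.
λ_− = σ² (1 − √c)² = 2 · (1 − 0.386334)² = 2 · (0.613666)² = 0.753173.
λ_+ = σ² (1 + √c)² = 2 · (1 + 0.386334)² = 2 · (1.386334)² = 3.843842.

Rounded to 4 decimal places: λ_− ≈ 0.7532, λ_+ ≈ 3.8438.


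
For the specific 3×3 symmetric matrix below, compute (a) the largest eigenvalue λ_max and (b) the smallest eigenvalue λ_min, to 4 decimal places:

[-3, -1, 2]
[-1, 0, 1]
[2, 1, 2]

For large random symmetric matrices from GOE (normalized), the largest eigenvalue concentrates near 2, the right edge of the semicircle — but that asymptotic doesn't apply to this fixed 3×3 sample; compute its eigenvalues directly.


Since M is real symmetric, all three eigenvalues are real; they are the roots of det(λI − M) = λ³ − (tr M) λ² + s λ − det M, where s is the sum of the principal 2×2 minors.
tr M = -3 + 0 + 2 = -1.
s = ((-3)·0 − (-1)²) + ((-3)·2 − 2²) + (0·2 − 1²) = -1 + (-10) + (-1) = -12.
det M (expand along row 1) = (-3)·(-1) − (-1)·(-4) + 2·(-1) = -3.
Characteristic polynomial: λ³ + λ² − 12λ + 3 = 0.
Substitute λ = y + (tr M)/3 = y − 0.333333 to remove the quadratic term: y³ + p·y + q = 0 with p = s − (tr M)²/3 = -12.333333 and q = −2(tr M)³/27 + (tr M)·s/3 − det M = 7.074074.
Three real roots ⇒ use the trigonometric (Viète) form: r = 2√(−p/3) = 4.055175, φ = arccos(3q/(p·r)) = arccos(-0.424327) = 2.009015 rad.
y_k = r·cos(φ/3 − 2πk/3) for k = 0, 1, 2 gives y = 3.179361, 0.590247, -3.769608.
λ_k = y_k − 0.333333 gives λ = 2.8460, 0.2569, -4.1029 (check: the sum is -1.0000 = tr M).

Hence λ_max = 2.8460 and λ_min = -4.1029.


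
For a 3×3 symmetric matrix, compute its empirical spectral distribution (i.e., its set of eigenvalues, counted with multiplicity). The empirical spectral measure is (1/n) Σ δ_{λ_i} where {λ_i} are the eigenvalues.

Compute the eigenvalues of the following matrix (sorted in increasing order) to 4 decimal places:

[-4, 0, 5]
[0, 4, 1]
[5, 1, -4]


Since M is real symmetric, all three eigenvalues are real; they are the roots of det(λI − M) = λ³ − (tr M) λ² + s λ − det M, where s is the sum of the principal 2×2 minors.
tr M = -4 + 4 + (-4) = -4.
s = ((-4)·4 − 0²) + ((-4)·(-4) − 5²) + (4·(-4) − 1²) = -16 + (-9) + (-17) = -42.
det M (expand along row 1) = (-4)·(-17) − 0·(-5) + 5·(-20) = -32.
Characteristic polynomial: λ³ + 4λ² − 42λ + 32 = 0.
Substitute λ = y + (tr M)/3 = y − 1.333333 to remove the quadratic term: y³ + p·y + q = 0 with p = s − (tr M)²/3 = -47.333333 and q = −2(tr M)³/27 + (tr M)·s/3 − det M = 92.740741.
Three real roots ⇒ use the trigonometric (Viète) form: r = 2√(−p/3) = 7.944250, φ = arccos(3q/(p·r)) = arccos(-0.739898) = 2.403715 rad.
y_k = r·cos(φ/3 − 2πk/3) for k = 0, 1, 2 gives y = 5.527751, 2.177411, -7.705162.
λ_k = y_k − 1.333333 gives λ = 4.1944, 0.8441, -9.0385 (check: the sum is -4.0000 = tr M).

Eigenvalues sorted in increasing order: [-9.0385, 0.8441, 4.1944].


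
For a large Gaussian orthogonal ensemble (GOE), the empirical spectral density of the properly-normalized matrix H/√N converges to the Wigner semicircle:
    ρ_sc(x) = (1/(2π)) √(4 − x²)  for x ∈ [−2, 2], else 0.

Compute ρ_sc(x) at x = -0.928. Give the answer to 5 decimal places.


ρ_sc(x) = (1/(2π)) √(4 − x²). With x = -0.928:
  4 − x² = 4 − (-0.928)² = 4 − 0.861184 = 3.138816.
  √(4 − x²) = 1.771670.
  1/(2π) = 0.159155.
  ρ_sc(-0.928) = 0.159155 · 1.771670 = 0.281970.

Rounded to 5 decimal places: ρ_sc(-0.928) ≈ 0.28197.


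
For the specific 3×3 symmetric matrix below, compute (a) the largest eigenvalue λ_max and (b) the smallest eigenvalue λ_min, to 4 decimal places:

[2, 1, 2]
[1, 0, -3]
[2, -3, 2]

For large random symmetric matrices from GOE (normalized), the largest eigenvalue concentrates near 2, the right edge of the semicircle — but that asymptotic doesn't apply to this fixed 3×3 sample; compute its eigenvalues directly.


Since M is real symmetric, all three eigenvalues are real; they are the roots of det(λI − M) = λ³ − (tr M) λ² + s λ − det M, where s is the sum of the principal 2×2 minors.
tr M = 2 + 0 + 2 = 4.
s = (2·0 − 1²) + (2·2 − 2²) + (0·2 − (-3)²) = -1 + 0 + (-9) = -10.
det M (expand along row 1) = 2·(-9) − 1·8 + 2·(-3) = -32.
Characteristic polynomial: λ³ − 4λ² − 10λ + 32 = 0.
Substitute λ = y + (tr M)/3 = y + 1.333333 to remove the quadratic term: y³ + p·y + q = 0 with p = s − (tr M)²/3 = -15.333333 and q = −2(tr M)³/27 + (tr M)·s/3 − det M = 13.925926.
Three real roots ⇒ use the trigonometric (Viète) form: r = 2√(−p/3) = 4.521553, φ = arccos(3q/(p·r)) = arccos(-0.602589) = 2.217537 rad.
y_k = r·cos(φ/3 − 2πk/3) for k = 0, 1, 2 gives y = 3.341526, 0.967225, -4.308752.
λ_k = y_k + 1.333333 gives λ = 4.6749, 2.3006, -2.9754 (check: the sum is 4.0000 = tr M).

Hence λ_max = 4.6749 and λ_min = -2.9754.


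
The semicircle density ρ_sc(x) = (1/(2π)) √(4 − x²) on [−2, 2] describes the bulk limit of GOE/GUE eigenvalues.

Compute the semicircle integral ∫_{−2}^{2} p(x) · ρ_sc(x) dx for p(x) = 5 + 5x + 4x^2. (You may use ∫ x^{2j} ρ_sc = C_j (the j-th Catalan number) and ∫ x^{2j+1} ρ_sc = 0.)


Write p(x) = Σ a_i x^i, split into monomials and integrate each against ρ_sc separately.
Using ∫ x^{2j} ρ_sc = C_j = (1/(j+1)) C(2j, j) (Catalan numbers) and ∫ x^{2j+1} ρ_sc = 0 (odd monomials vanish by symmetry):
  i = 0 (even): a_0 · C_{0} = 5 · 1 = 5
  i = 1 (odd): ∫ x^1 ρ_sc = 0 (vanishes)
  i = 2 (even): a_2 · C_{1} = 4 · 1 = 4

Summing the contributions: ∫_{−2}^{2} p(x) ρ_sc(x) dx = 5 + 4 = 9.


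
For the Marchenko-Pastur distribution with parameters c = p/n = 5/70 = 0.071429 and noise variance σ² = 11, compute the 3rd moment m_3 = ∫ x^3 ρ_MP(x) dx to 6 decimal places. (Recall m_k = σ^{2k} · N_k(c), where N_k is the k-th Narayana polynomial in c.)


E[X³] = σ⁶ (1 + 3c + c²) (third MP moment). With σ² = 11 (so σ⁶ = 1331) and c = 5/70 = 0.071429: E[X³] = 1331 · (1 + 3·0.071429 + (0.071429)²) = 1331 · 1.219388.

So E[X^3] = 1623.005102.
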